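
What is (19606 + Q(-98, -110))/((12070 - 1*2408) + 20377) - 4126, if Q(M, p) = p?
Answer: -123921418/30039 ≈ -4125.4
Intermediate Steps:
(19606 + Q(-98, -110))/((12070 - 1*2408) + 20377) - 4126 = (19606 - 110)/((12070 - 1*2408) + 20377) - 4126 = 19496/((12070 - 2408) + 20377) - 4126 = 19496/(9662 + 20377) - 4126 = 19496/30039 - 4126 = -123921418/30039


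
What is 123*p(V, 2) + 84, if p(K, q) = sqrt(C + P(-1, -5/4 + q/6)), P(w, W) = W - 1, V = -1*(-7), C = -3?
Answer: 84 + 41*I*sqrt(177)/2 ≈ 84.0 + 272.73*I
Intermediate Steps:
V = 7
P(w, W) = -1 + W
p(K, q) = sqrt(-21/4 + q/6) (p(K, q) = sqrt(-3 + (-1 + (-5/4 + q/6))) = sqrt(-3 + (-9/4 + q/6)) = sqrt(-21/4 + q/6))
123*p(V, 2) + 84 = 123*(sqrt(-189 + 6*2)/6) + 84 = 123*(sqrt(-189 + 12)/6) + 84 = 123*(sqrt(-177)/6) + 84 = 123*((I*sqrt(177))/6) + 84 = 123*(I*sqrt(177)/6) + 84 = 41*I*sqrt(177)/2 + 84 = 84 + 41*I*sqrt(177)/2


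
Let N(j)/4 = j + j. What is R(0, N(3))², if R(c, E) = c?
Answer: 0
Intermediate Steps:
N(j) = 8*j (N(j) = 4*(j + j) = 4*(2*j) = 8*j)
R(0, N(3))² = 0² = 0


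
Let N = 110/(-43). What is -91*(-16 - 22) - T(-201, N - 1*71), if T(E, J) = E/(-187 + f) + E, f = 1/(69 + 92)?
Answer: 110125493/30106 ≈ 3657.9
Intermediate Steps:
f = 1/161 ≈ 0.0062112
N = -110/43 (N = 110*(-1/43) = -110/43 ≈ -2.5581)
T(E, J) = 29945*E/30106 (T(E, J) = E/(-187 + 1/161) + E = E/(-30106/161) + E = -161*E/30106 + E = 29945*E/30106)
-91*(-16 - 22) - T(-201, N - 1*71) = -91*(-16 - 22) - 29945*(-201)/30106 = -91*(-38) - 1*(-6018945/30106) = 3458 + 6018945/30106 = 110125493/30106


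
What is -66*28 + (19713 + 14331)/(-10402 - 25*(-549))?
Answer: -6106860/3323 ≈ -1837.8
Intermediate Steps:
-66*28 + (19713 + 14331)/(-10402 - 25*(-549)) = -1848 + 34044/(-10402 + 13725) = -1848 + 34044/3323 = -6106860/3323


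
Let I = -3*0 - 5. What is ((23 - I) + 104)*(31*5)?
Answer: 20460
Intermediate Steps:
I = -5 (I = 0 - 5 = -5)
((23 - I) + 104)*(31*5) = ((23 - 1*(-5)) + 104)*(31*5) = ((23 + 5) + 104)*155 = (28 + 104)*155 = 132*155 = 20460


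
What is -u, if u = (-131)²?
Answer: -17161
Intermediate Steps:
u = 17161
-u = -1*17161 = -17161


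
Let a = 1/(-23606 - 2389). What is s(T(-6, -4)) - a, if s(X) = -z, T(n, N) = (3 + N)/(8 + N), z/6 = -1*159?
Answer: 24799231/25995 ≈ 954.00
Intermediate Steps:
z = -954 (z = 6*(-1*159) = 6*(-159) = -954)
T(n, N) = (3 + N)/(8 + N)
a = -1/25995 (a = 1/(-25995) = -1/25995 ≈ -3.8469e-5)
s(X) = 954 (s(X) = -1*(-954) = 954)
s(T(-6, -4)) - a = 954 - 1*(-1/25995) = 954 + 1/25995 = 24799231/25995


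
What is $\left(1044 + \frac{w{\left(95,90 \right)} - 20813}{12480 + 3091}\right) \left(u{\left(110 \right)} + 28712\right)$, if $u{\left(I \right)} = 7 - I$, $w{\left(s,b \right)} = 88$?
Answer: $\frac{464478529991}{15571} \approx 2.983 \cdot 10^{7}$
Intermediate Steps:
$\left(1044 + \frac{w{\left(95,90 \right)} - 20813}{12480 + 3091}\right) \left(u{\left(110 \right)} + 28712\right) = \left(1044 + \frac{88 - 20813}{12480 + 3091}\right) \left(\left(7 - 110\right) + 28712\right) = \left(1044 - \frac{20725}{15571}\right) \left(\left(7 - 110\right) + 28712\right) = \left(1044 - \frac{20725}{15571}\right) \left(-103 + 28712\right) = \left(1044 - \frac{20725}{15571}\right) 28609 = \frac{16235399}{15571} \cdot 28609 = \frac{464478529991}{15571}$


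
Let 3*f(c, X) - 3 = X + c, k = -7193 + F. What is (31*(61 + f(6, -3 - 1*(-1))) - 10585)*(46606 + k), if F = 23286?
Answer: -1621709635/3 ≈ -5.4057e+8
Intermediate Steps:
k = 16093 (k = -7193 + 23286 = 16093)
f(c, X) = 1 + X/3 + c/3 (f(c, X) = 1 + (X + c)/3 = 1 + (X/3 + c/3) = 1 + X/3 + c/3)
(31*(61 + f(6, -3 - 1*(-1))) - 10585)*(46606 + k) = (31*(61 + (1 + (-3 - 1*(-1))/3 + (⅓)*6)) - 10585)*(46606 + 16093) = (31*(61 + (1 + (-3 + 1)/3 + 2)) - 10585)*62699 = (31*(61 + (1 + (⅓)*(-2) + 2)) - 10585)*62699 = (31*(61 + (1 - ⅔ + 2)) - 10585)*62699 = (31*(61 + 7/3) - 10585)*62699 = (31*(190/3) - 10585)*62699 = (5890/3 - 10585)*62699 = -25865/3*62699 = -1621709635/3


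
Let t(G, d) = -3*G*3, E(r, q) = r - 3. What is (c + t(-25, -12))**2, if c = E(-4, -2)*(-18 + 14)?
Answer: 64009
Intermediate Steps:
E(r, q) = -3 + r
t(G, d) = -9*G
c = 28 (c = (-3 - 4)*(-18 + 14) = -7*(-4) = 28)
(c + t(-25, -12))**2 = (28 - 9*(-25))**2 = (28 + 225)**2 = 253**2 = 64009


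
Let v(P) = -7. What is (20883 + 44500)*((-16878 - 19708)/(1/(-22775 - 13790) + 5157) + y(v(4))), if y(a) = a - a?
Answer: -43733612822735/94282852 ≈ -4.6386e+5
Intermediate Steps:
y(a) = 0
(20883 + 44500)*((-16878 - 19708)/(1/(-22775 - 13790) + 5157) + y(v(4))) = (20883 + 44500)*((-16878 - 19708)/(1/(-22775 - 13790) + 5157) + 0) = 65383*(-36586/(1/(-36565) + 5157) + 0) = 65383*(-36586/(-1/36565 + 5157) + 0) = 65383*(-36586/188565704/36565 + 0) = 65383*(-36586*36565/188565704 + 0) = 65383*(-668883545/94282852 + 0) = 65383*(-668883545/94282852) = -43733612822735/94282852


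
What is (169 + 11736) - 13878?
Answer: -1973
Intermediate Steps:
(169 + 11736) - 13878 = 11905 - 13878 = -1973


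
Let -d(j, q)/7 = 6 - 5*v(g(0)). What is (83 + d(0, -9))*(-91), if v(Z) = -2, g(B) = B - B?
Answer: 2639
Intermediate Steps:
g(B) = 0
d(j, q) = -112 (d(j, q) = -7*(6 - 5*(-2)) = -7*(6 + 10) = -7*16 = -112)
(83 + d(0, -9))*(-91) = (83 - 112)*(-91) = -29*(-91) = 2639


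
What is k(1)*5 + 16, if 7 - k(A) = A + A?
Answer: 41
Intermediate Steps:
k(A) = 7 - 2*A (k(A) = 7 - (A + A) = 7 - 2*A)
k(1)*5 + 16 = (7 - 2*1)*5 + 16 = (7 - 2)*5 + 16 = 5*5 + 16 = 25 + 16 = 41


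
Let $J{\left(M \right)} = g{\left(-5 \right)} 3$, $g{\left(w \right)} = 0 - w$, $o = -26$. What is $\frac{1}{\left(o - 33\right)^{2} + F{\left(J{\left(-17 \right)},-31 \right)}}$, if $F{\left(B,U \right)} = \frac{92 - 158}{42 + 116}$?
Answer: $\frac{79}{274966} \approx 0.00028731$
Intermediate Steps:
$g{\left(w \right)} = - w$
$J{\left(M \right)} = 15$ ($J{\left(M \right)} = \left(-1\right) \left(-5\right) 3 = 5 \cdot 3 = 15$)
$F{\left(B,U \right)} = - \frac{33}{79}$ ($F{\left(B,U \right)} = - \frac{66}{158} = \left(-66\right) \frac{1}{158} = - \frac{33}{79}$)
$\frac{1}{\left(o - 33\right)^{2} + F{\left(J{\left(-17 \right)},-31 \right)}} = \frac{1}{\left(-26 - 33\right)^{2} - \frac{33}{79}} = \frac{1}{\left(-59\right)^{2} - \frac{33}{79}} = \frac{1}{3481 - \frac{33}{79}} = \frac{1}{\frac{274966}{79}} = \frac{79}{274966}$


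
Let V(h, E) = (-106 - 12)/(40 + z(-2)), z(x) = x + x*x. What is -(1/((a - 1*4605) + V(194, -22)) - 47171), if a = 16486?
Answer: 11766428561/249442 ≈ 47171.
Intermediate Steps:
z(x) = x + x²
V(h, E) = -59/21 (V(h, E) = (-106 - 12)/(40 - 2*(1 - 2)) = -118/(40 - 2*(-1)) = -118/(40 + 2) = -118/42 = -118*1/42 = -59/21)
-(1/((a - 1*4605) + V(194, -22)) - 47171) = -(1/((16486 - 1*4605) - 59/21) - 47171) = -(1/((16486 - 4605) - 59/21) - 47171) = -(1/(11881 - 59/21) - 47171) = -(1/(249442/21) - 47171) = -(21/249442 - 47171) = -1*(-11766428561/249442) = 11766428561/249442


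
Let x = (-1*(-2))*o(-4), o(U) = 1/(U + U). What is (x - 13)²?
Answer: 2809/16 ≈ 175.56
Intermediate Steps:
o(U) = 1/(2*U)
x = -¼ (x = (-1*(-2))*((½)/(-4)) = 2*((½)*(-¼)) = 2*(-⅛) = -¼ ≈ -0.25000)
(x - 13)² = (-¼ - 13)² = (-53/4)² = 2809/16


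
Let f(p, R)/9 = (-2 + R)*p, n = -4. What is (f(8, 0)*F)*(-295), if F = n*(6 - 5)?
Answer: -169920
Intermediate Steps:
f(p, R) = 9*p*(-2 + R) (f(p, R) = 9*((-2 + R)*p) = 9*(p*(-2 + R)) = 9*p*(-2 + R))
F = -4 (F = -4*(6 - 5) = -4*1 = -4)
(f(8, 0)*F)*(-295) = ((9*8*(-2 + 0))*(-4))*(-295) = ((9*8*(-2))*(-4))*(-295) = -144*(-4)*(-295) = 576*(-295) = -169920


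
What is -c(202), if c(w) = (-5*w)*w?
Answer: 204020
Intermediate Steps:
c(w) = -5*w²
-c(202) = -(-5)*202² = -(-5)*40804 = -1*(-204020) = 204020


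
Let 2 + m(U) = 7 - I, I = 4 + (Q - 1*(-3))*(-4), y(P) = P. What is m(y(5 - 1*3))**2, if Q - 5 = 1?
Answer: 1369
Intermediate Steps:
Q = 6 (Q = 5 + 1 = 6)
I = -32 (I = 4 + (6 - 1*(-3))*(-4) = 4 + (6 + 3)*(-4) = 4 + 9*(-4) = 4 - 36 = -32)
m(U) = 37 (m(U) = -2 + (7 - 1*(-32)) = -2 + (7 + 32) = -2 + 39 = 37)
m(y(5 - 1*3))**2 = 37**2 = 1369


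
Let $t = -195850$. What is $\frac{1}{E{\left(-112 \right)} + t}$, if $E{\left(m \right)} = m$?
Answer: $- \frac{1}{195962} \approx -5.103 \cdot 10^{-6}$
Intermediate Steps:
$\frac{1}{E{\left(-112 \right)} + t} = \frac{1}{-112 - 195850} = \frac{1}{-195962} = - \frac{1}{195962}$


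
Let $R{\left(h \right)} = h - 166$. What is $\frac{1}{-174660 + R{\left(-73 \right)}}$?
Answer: $- \frac{1}{174899} \approx -5.7176 \cdot 10^{-6}$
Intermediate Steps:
$R{\left(h \right)} = -166 + h$
$\frac{1}{-174660 + R{\left(-73 \right)}} = \frac{1}{-174660 - 239} = \frac{1}{-174899} = - \frac{1}{174899}$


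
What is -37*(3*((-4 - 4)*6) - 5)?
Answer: 5513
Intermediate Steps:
-37*(3*((-4 - 4)*6) - 5) = -37*(3*(-8*6) - 5) = -37*(3*(-48) - 5) = -37*(-144 - 5) = -37*(-149) = 5513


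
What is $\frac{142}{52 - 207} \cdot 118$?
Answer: $- \frac{16756}{155} \approx -108.1$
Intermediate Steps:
$\frac{142}{52 - 207} \cdot 118 = \frac{142}{-155} \cdot 118 = 142 \left(- \frac{1}{155}\right) 118 = \left(- \frac{142}{155}\right) 118 = - \frac{16756}{155}$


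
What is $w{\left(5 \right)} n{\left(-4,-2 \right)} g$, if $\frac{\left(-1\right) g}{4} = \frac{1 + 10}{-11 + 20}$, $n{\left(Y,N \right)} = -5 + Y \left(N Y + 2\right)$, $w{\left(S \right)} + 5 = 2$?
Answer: $-660$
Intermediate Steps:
$w{\left(S \right)} = -3$ ($w{\left(S \right)} = -5 + 2 = -3$)
$n{\left(Y,N \right)} = -5 + Y \left(2 + N Y\right)$
$g = - \frac{44}{9}$ ($g = - 4 \frac{1 + 10}{-11 + 20} = - 4 \cdot \frac{11}{9} = - 4 \cdot 11 \cdot \frac{1}{9} = \left(-4\right) \frac{11}{9} = - \frac{44}{9} \approx -4.8889$)
$w{\left(5 \right)} n{\left(-4,-2 \right)} g = - 3 \left(-5 + 2 \left(-4\right) - 2 \left(-4\right)^{2}\right) \left(- \frac{44}{9}\right) = - 3 \left(-5 - 8 - 32\right) \left(- \frac{44}{9}\right) = \left(-3\right) \left(-45\right) \left(- \frac{44}{9}\right) = 135 \left(- \frac{44}{9}\right) = -660$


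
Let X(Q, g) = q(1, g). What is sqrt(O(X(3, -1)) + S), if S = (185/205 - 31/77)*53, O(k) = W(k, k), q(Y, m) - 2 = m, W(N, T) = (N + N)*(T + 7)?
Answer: sqrt(423498922)/3157 ≈ 6.5186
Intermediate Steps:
W(N, T) = 2*N*(7 + T) (W(N, T) = (2*N)*(7 + T) = 2*N*(7 + T))
q(Y, m) = 2 + m
X(Q, g) = 2 + g
O(k) = 2*k*(7 + k)
S = 83634/3157 (S = (185*(1/205) - 31*1/77)*53 = (37/41 - 31/77)*53 = (1578/3157)*53 = 83634/3157 ≈ 26.492)
sqrt(O(X(3, -1)) + S) = sqrt(2*(2 - 1)*(7 + (2 - 1)) + 83634/3157) = sqrt(2*1*(7 + 1) + 83634/3157) = sqrt(2*1*8 + 83634/3157) = sqrt(16 + 83634/3157) = sqrt(134146/3157) = sqrt(423498922)/3157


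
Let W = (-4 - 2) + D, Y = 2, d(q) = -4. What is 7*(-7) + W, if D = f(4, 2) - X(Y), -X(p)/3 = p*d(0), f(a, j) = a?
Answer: -75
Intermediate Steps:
X(p) = 12*p (X(p) = -3*p*(-4) = -(-12)*p = 12*p)
D = -20 (D = 4 - 12*2 = 4 - 1*24 = 4 - 24 = -20)
W = -26 (W = (-4 - 2) - 20 = -6 - 20 = -26)
7*(-7) + W = 7*(-7) - 26 = -49 - 26 = -75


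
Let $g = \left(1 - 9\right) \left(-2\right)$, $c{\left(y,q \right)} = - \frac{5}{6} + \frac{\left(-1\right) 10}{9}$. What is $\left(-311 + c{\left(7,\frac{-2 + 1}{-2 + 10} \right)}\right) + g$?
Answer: $- \frac{5345}{18} \approx -296.94$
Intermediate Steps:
$c{\left(y,q \right)} = - \frac{35}{18}$ ($c{\left(y,q \right)} = \left(-5\right) \frac{1}{6} - \frac{10}{9} = - \frac{5}{6} - \frac{10}{9} = - \frac{35}{18}$)
$g = 16$ ($g = \left(-8\right) \left(-2\right) = 16$)
$\left(-311 + c{\left(7,\frac{-2 + 1}{-2 + 10} \right)}\right) + g = \left(-311 - \frac{35}{18}\right) + 16 = - \frac{5633}{18} + 16 = - \frac{5345}{18}$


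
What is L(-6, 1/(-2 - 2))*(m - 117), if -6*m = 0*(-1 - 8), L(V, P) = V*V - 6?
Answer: -3510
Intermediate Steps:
L(V, P) = -6 + V² (L(V, P) = V² - 6 = -6 + V²)
m = 0 (m = -0*(-1 - 8) = -0*(-9) = -⅙*0 = 0)
L(-6, 1/(-2 - 2))*(m - 117) = (-6 + (-6)²)*(0 - 117) = (-6 + 36)*(-117) = 30*(-117) = -3510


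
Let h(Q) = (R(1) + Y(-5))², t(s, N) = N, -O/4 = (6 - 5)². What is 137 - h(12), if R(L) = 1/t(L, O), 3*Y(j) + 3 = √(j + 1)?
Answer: 19567/144 + 5*I/3 ≈ 135.88 + 1.6667*I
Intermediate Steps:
O = -4 (O = -4*(6 - 5)² = -4*1² = -4*1 = -4)
Y(j) = -1 + √(1 + j)/3 (Y(j) = -1 + √(j + 1)/3 = -1 + √(1 + j)/3)
R(L) = -¼ (R(L) = 1/(-4) = -¼)
h(Q) = (-5/4 + 2*I/3)² (h(Q) = (-¼ + (-1 + √(1 - 5)/3))² = (-¼ + (-1 + √(-4)/3))² = (-¼ + (-1 + (2*I)/3))² = (-¼ + (-1 + 2*I/3))² = (-5/4 + 2*I/3)²)
137 - h(12) = 137 - (161/144 - 5*I/3) = 137 + (-161/144 + 5*I/3) = 19567/144 + 5*I/3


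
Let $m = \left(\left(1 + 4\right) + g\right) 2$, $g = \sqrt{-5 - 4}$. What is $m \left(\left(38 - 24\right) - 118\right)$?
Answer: $-1040 - 624 i \approx -1040.0 - 624.0 i$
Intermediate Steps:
$g = 3 i$ ($g = \sqrt{-9} = 3 i \approx 3.0 i$)
$m = 10 + 6 i$ ($m = \left(\left(1 + 4\right) + 3 i\right) 2 = \left(5 + 3 i\right) 2 = 10 + 6 i \approx 10.0 + 6.0 i$)
$m \left(\left(38 - 24\right) - 118\right) = \left(10 + 6 i\right) \left(\left(38 - 24\right) - 118\right) = \left(10 + 6 i\right) \left(14 - 118\right) = \left(10 + 6 i\right) \left(-104\right) = -1040 - 624 i$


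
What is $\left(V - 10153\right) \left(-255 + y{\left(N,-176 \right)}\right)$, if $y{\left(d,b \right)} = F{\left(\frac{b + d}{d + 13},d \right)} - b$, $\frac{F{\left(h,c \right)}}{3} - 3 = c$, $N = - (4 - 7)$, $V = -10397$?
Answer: $1253550$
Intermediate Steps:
$N = 3$ ($N = \left(-1\right) \left(-3\right) = 3$)
$F{\left(h,c \right)} = 9 + 3 c$
$y{\left(d,b \right)} = 9 - b + 3 d$ ($y{\left(d,b \right)} = \left(9 + 3 d\right) - b = 9 - b + 3 d$)
$\left(V - 10153\right) \left(-255 + y{\left(N,-176 \right)}\right) = \left(-10397 - 10153\right) \left(-255 + \left(9 - -176 + 3 \cdot 3\right)\right) = - 20550 \left(-255 + \left(9 + 176 + 9\right)\right) = - 20550 \left(-255 + 194\right) = \left(-20550\right) \left(-61\right) = 1253550$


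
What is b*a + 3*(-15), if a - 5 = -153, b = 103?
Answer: -15289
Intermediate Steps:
a = -148 (a = 5 - 153 = -148)
b*a + 3*(-15) = 103*(-148) + 3*(-15) = -15244 - 45 = -15289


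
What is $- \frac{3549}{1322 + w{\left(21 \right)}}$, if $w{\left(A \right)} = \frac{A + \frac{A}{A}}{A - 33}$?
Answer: $- \frac{21294}{7921} \approx -2.6883$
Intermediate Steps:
$w{\left(A \right)} = \frac{1 + A}{-33 + A}$ ($w{\left(A \right)} = \frac{A + 1}{-33 + A} = \frac{1 + A}{-33 + A}$)
$- \frac{3549}{1322 + w{\left(21 \right)}} = - \frac{3549}{1322 + \frac{1 + 21}{-33 + 21}} = - \frac{3549}{1322 + \frac{1}{-12} \cdot 22} = - \frac{3549}{1322 - \frac{11}{6}} = - \frac{3549}{\frac{7921}{6}} = \left(-3549\right) \frac{6}{7921} = - \frac{21294}{7921}$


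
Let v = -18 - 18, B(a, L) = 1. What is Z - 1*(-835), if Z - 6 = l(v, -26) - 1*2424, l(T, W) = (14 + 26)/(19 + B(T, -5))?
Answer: -1581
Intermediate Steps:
v = -36
l(T, W) = 2 (l(T, W) = (14 + 26)/(19 + 1) = 40/20 = 40*(1/20) = 2)
Z = -2416 (Z = 6 + (2 - 1*2424) = 6 + (2 - 2424) = 6 - 2422 = -2416)
Z - 1*(-835) = -2416 - 1*(-835) = -2416 + 835 = -1581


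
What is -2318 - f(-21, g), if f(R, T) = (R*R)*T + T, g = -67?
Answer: 27296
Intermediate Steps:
f(R, T) = T + T*R**2 (f(R, T) = R**2*T + T = T*R**2 + T = T + T*R**2)
-2318 - f(-21, g) = -2318 - (-67)*(1 + (-21)**2) = -2318 - (-67)*(1 + 441) = -2318 - (-67)*442 = -2318 - 1*(-29614) = -2318 + 29614 = 27296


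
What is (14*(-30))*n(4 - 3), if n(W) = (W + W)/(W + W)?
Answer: -420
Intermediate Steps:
n(W) = 1 (n(W) = (2*W)/((2*W)) = (2*W)*(1/(2*W)) = 1)
(14*(-30))*n(4 - 3) = (14*(-30))*1 = -420*1 = -420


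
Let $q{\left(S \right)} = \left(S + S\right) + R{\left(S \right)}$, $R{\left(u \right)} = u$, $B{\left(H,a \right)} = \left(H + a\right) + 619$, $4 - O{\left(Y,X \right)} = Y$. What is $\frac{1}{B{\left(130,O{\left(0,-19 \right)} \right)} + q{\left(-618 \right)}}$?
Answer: $- \frac{1}{1101} \approx -0.00090826$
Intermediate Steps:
$O{\left(Y,X \right)} = 4 - Y$
$B{\left(H,a \right)} = 619 + H + a$
$q{\left(S \right)} = 3 S$ ($q{\left(S \right)} = \left(S + S\right) + S = 2 S + S = 3 S$)
$\frac{1}{B{\left(130,O{\left(0,-19 \right)} \right)} + q{\left(-618 \right)}} = \frac{1}{\left(619 + 130 + \left(4 - 0\right)\right) + 3 \left(-618\right)} = \frac{1}{\left(619 + 130 + \left(4 + 0\right)\right) - 1854} = \frac{1}{\left(619 + 130 + 4\right) - 1854} = \frac{1}{753 - 1854} = \frac{1}{-1101} = - \frac{1}{1101}$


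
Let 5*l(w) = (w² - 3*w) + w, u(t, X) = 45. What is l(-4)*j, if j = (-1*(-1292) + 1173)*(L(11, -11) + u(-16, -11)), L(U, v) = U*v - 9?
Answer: -1005720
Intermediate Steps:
L(U, v) = -9 + U*v
l(w) = -2*w/5 + w²/5 (l(w) = ((w² - 3*w) + w)/5 = (w² - 2*w)/5 = -2*w/5 + w²/5)
j = -209525 (j = (-1*(-1292) + 1173)*((-9 + 11*(-11)) + 45) = (1292 + 1173)*((-9 - 121) + 45) = 2465*(-130 + 45) = 2465*(-85) = -209525)
l(-4)*j = ((⅕)*(-4)*(-2 - 4))*(-209525) = ((⅕)*(-4)*(-6))*(-209525) = (24/5)*(-209525) = -1005720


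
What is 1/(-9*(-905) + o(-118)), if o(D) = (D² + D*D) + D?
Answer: 1/35875 ≈ 2.7875e-5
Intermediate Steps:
o(D) = D + 2*D² (o(D) = (D² + D²) + D = 2*D² + D = D + 2*D²)
1/(-9*(-905) + o(-118)) = 1/(-9*(-905) - 118*(1 + 2*(-118))) = 1/(8145 - 118*(1 - 236)) = 1/(8145 - 118*(-235)) = 1/(8145 + 27730) = 1/35875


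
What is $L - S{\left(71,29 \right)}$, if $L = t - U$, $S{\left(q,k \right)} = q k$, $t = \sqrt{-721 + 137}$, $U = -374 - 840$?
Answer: $-845 + 2 i \sqrt{146} \approx -845.0 + 24.166 i$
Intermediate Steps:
$U = -1214$
$t = 2 i \sqrt{146}$ ($t = \sqrt{-584} = 2 i \sqrt{146} \approx 24.166 i$)
$S{\left(q,k \right)} = k q$
$L = 1214 + 2 i \sqrt{146}$ ($L = 2 i \sqrt{146} - -1214 = 2 i \sqrt{146} + 1214 = 1214 + 2 i \sqrt{146} \approx 1214.0 + 24.166 i$)
$L - S{\left(71,29 \right)} = \left(1214 + 2 i \sqrt{146}\right) - 29 \cdot 71 = \left(1214 + 2 i \sqrt{146}\right) - 2059 = -845 + 2 i \sqrt{146}$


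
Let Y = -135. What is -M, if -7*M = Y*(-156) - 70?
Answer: 20990/7 ≈ 2998.6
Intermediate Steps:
M = -20990/7 (M = -(-135*(-156) - 70)/7 = -(21060 - 70)/7 = -1/7*20990 = -20990/7 ≈ -2998.6)
-M = -1*(-20990/7) = 20990/7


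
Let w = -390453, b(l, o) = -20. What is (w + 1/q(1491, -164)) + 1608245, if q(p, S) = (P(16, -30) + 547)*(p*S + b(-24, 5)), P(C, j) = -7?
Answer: 160814012497919/132053760 ≈ 1.2178e+6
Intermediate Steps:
q(p, S) = -10800 + 540*S*p (q(p, S) = (-7 + 547)*(p*S - 20) = 540*(S*p - 20) = 540*(-20 + S*p) = -10800 + 540*S*p)
(w + 1/q(1491, -164)) + 1608245 = (-390453 + 1/(-10800 + 540*(-164)*1491)) + 1608245 = (-390453 + 1/(-10800 - 132042960)) + 1608245 = (-390453 + 1/(-132053760)) + 1608245 = (-390453 - 1/132053760) + 1608245 = -51560786753281/132053760 + 1608245 = 160814012497919/132053760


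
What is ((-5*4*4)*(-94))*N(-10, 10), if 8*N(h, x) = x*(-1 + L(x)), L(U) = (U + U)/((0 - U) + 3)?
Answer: -253800/7 ≈ -36257.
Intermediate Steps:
L(U) = 2*U/(3 - U) (L(U) = (2*U)/(-U + 3) = (2*U)/(3 - U) = 2*U/(3 - U))
N(h, x) = x*(-1 - 2*x/(-3 + x))/8 (N(h, x) = (x*(-1 - 2*x/(-3 + x)))/8 = x*(-1 - 2*x/(-3 + x))/8)
((-5*4*4)*(-94))*N(-10, 10) = ((-5*4*4)*(-94))*((3/8)*10*(1 - 1*10)/(-3 + 10)) = (-20*4*(-94))*((3/8)*10*(1 - 10)/7) = (-80*(-94))*((3/8)*10*(⅐)*(-9)) = 7520*(-135/28) = -253800/7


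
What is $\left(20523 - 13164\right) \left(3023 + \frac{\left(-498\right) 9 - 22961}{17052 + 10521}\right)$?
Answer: $\frac{15722925416}{707} \approx 2.2239 \cdot 10^{7}$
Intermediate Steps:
$\left(20523 - 13164\right) \left(3023 + \frac{\left(-498\right) 9 - 22961}{17052 + 10521}\right) = 7359 \left(3023 + \frac{-4482 - 22961}{27573}\right) = 7359 \left(3023 - \frac{2111}{2121}\right) = 7359 \cdot \frac{6409672}{2121} = \frac{15722925416}{707}$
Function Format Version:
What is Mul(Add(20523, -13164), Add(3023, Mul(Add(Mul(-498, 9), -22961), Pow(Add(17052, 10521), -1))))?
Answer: Rational(15722925416, 707) ≈ 2.2239e+7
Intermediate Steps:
Mul(Add(20523, -13164), Add(3023, Mul(Add(Mul(-498, 9), -22961), Pow(Add(17052, 10521), -1)))) = Mul(7359, Add(3023, Mul(Add(-4482, -22961), Pow(27573, -1)))) = Mul(7359, Add(3023, Mul(-27443, Rational(1, 27573)))) = Mul(7359, Add(3023, Rational(-2111, 2121))) = Mul(7359, Rational(6409672, 2121)) = Rational(15722925416, 707)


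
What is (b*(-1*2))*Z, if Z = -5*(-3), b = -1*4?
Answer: 120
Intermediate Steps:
b = -4
Z = 15
(b*(-1*2))*Z = -(-4)*2*15 = -4*(-2)*15 = 8*15 = 120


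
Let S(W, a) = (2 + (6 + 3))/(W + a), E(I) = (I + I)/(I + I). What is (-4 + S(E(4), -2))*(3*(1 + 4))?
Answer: -225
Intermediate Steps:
E(I) = 1 (E(I) = (2*I)/((2*I)) = (2*I)*(1/(2*I)) = 1)
S(W, a) = 11/(W + a) (S(W, a) = (2 + 9)/(W + a) = 11/(W + a))
(-4 + S(E(4), -2))*(3*(1 + 4)) = (-4 + 11/(1 - 2))*(3*(1 + 4)) = (-4 + 11/(-1))*(3*5) = (-4 + 11*(-1))*15 = (-4 - 11)*15 = -15*15 = -225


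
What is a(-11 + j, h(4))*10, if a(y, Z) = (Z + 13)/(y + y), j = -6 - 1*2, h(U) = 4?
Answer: -85/19 ≈ -4.4737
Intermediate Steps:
j = -8 (j = -6 - 2 = -8)
a(y, Z) = (13 + Z)/(2*y) (a(y, Z) = (13 + Z)/((2*y)) = (13 + Z)*(1/(2*y)) = (13 + Z)/(2*y))
a(-11 + j, h(4))*10 = ((13 + 4)/(2*(-11 - 8)))*10 = ((1/2)*17/(-19))*10 = ((1/2)*(-1/19)*17)*10 = -17/38*10 = -85/19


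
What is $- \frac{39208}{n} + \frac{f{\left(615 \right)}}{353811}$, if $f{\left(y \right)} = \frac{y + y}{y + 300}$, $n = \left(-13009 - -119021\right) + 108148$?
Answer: $- \frac{105773495231}{577762748670} \approx -0.18307$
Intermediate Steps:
$n = 214160$ ($n = \left(-13009 + 119021\right) + 108148 = 106012 + 108148 = 214160$)
$f{\left(y \right)} = \frac{2 y}{300 + y}$
$- \frac{39208}{n} + \frac{f{\left(615 \right)}}{353811} = - \frac{39208}{214160} + \frac{2 \cdot 615 \frac{1}{300 + 615}}{353811} = \left(-39208\right) \frac{1}{214160} + 2 \cdot 615 \cdot \frac{1}{915} \cdot \frac{1}{353811} = - \frac{4901}{26770} + 2 \cdot 615 \cdot \frac{1}{915} \cdot \frac{1}{353811} = - \frac{4901}{26770} + \frac{82}{61} \cdot \frac{1}{353811} = - \frac{4901}{26770} + \frac{82}{21582471} = - \frac{105773495231}{577762748670}$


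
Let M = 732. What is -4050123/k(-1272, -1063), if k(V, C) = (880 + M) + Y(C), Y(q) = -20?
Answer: -4050123/1592 ≈ -2544.0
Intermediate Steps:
k(V, C) = 1592 (k(V, C) = (880 + 732) - 20 = 1612 - 20 = 1592)
-4050123/k(-1272, -1063) = -4050123/1592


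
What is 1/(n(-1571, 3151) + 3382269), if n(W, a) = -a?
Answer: 1/3379118 ≈ 2.9594e-7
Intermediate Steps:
1/(n(-1571, 3151) + 3382269) = 1/(-1*3151 + 3382269) = 1/(-3151 + 3382269) = 1/3379118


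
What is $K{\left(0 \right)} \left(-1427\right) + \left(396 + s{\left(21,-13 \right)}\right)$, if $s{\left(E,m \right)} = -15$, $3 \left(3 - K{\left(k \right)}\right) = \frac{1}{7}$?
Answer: $- \frac{80473}{21} \approx -3832.0$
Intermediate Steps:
$K{\left(k \right)} = \frac{62}{21}$ ($K{\left(k \right)} = 3 - \frac{1}{3 \cdot 7} = 3 - \frac{1}{21} = \frac{62}{21}$)
$K{\left(0 \right)} \left(-1427\right) + \left(396 + s{\left(21,-13 \right)}\right) = \frac{62}{21} \left(-1427\right) + \left(396 - 15\right) = - \frac{88474}{21} + 381 = - \frac{80473}{21}$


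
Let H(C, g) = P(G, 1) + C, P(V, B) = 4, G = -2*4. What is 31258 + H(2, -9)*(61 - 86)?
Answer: 31108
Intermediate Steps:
G = -8
H(C, g) = 4 + C
31258 + H(2, -9)*(61 - 86) = 31258 + (4 + 2)*(61 - 86) = 31258 + 6*(-25) = 31258 - 150 = 31108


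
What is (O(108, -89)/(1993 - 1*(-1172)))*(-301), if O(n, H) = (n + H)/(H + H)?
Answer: 5719/563370 ≈ 0.010151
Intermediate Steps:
O(n, H) = (H + n)/(2*H) (O(n, H) = (H + n)/((2*H)) = (H + n)*(1/(2*H)) = (H + n)/(2*H))
(O(108, -89)/(1993 - 1*(-1172)))*(-301) = (((½)*(-89 + 108)/(-89))/(1993 - 1*(-1172)))*(-301) = (((½)*(-1/89)*19)/(1993 + 1172))*(-301) = -19/178/3165*(-301) = -19/178*1/3165*(-301) = -19/563370*(-301) = 5719/563370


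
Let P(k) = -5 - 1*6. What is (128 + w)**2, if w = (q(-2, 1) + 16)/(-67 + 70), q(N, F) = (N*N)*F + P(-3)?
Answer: 17161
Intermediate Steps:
P(k) = -11 (P(k) = -5 - 6 = -11)
q(N, F) = -11 + F*N**2 (q(N, F) = (N*N)*F - 11 = N**2*F - 11 = F*N**2 - 11 = -11 + F*N**2)
w = 3 (w = ((-11 + 1*(-2)**2) + 16)/(-67 + 70) = ((-11 + 1*4) + 16)/3 = ((-11 + 4) + 16)*(1/3) = (-7 + 16)*(1/3) = 9*(1/3) = 3)
(128 + w)**2 = (128 + 3)**2 = 131**2 = 17161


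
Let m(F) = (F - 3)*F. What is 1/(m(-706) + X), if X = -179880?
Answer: 1/320674 ≈ 3.1184e-6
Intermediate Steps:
m(F) = F*(-3 + F) (m(F) = (-3 + F)*F = F*(-3 + F))
1/(m(-706) + X) = 1/(-706*(-3 - 706) - 179880) = 1/(-706*(-709) - 179880) = 1/(500554 - 179880) = 1/320674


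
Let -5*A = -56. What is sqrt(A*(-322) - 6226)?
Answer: I*sqrt(245810)/5 ≈ 99.158*I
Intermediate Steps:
A = 56/5 (A = -1/5*(-56) = 56/5 ≈ 11.200)
sqrt(A*(-322) - 6226) = sqrt((56/5)*(-322) - 6226) = sqrt(-18032/5 - 6226) = sqrt(-49162/5) = I*sqrt(245810)/5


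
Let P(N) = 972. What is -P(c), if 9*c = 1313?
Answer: -972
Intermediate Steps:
c = 1313/9 (c = (1/9)*1313 = 1313/9 ≈ 145.89)
-P(c) = -1*972 = -972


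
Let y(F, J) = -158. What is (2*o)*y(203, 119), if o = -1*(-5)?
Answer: -1580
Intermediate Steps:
o = 5
(2*o)*y(203, 119) = (2*5)*(-158) = 10*(-158) = -1580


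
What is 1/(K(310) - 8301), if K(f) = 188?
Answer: -1/8113 ≈ -0.00012326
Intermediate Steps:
1/(K(310) - 8301) = 1/(188 - 8301) = 1/(-8113) = -1/8113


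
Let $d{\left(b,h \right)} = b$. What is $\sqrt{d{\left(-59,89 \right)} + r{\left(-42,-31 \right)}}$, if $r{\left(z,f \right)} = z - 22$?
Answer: $i \sqrt{123} \approx 11.091 i$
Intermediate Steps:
$r{\left(z,f \right)} = -22 + z$ ($r{\left(z,f \right)} = z - 22 = -22 + z$)
$\sqrt{d{\left(-59,89 \right)} + r{\left(-42,-31 \right)}} = \sqrt{-59 - 64} = \sqrt{-123} = i \sqrt{123}$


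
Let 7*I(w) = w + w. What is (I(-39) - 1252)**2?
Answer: 78180964/49 ≈ 1.5955e+6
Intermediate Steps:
I(w) = 2*w/7 (I(w) = (w + w)/7 = (2*w)/7 = 2*w/7)
(I(-39) - 1252)**2 = ((2/7)*(-39) - 1252)**2 = (-78/7 - 1252)**2 = (-8842/7)**2 = 78180964/49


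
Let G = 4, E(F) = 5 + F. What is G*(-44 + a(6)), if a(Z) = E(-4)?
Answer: -172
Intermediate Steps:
a(Z) = 1 (a(Z) = 5 - 4 = 1)
G*(-44 + a(6)) = 4*(-44 + 1) = 4*(-43) = -172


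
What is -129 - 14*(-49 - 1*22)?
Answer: 865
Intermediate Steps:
-129 - 14*(-49 - 1*22) = -129 - 14*(-49 - 22) = -129 - 14*(-71) = -129 + 994 = 865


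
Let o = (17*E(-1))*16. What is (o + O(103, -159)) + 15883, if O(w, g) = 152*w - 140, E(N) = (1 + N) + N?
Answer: 31127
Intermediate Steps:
E(N) = 1 + 2*N
o = -272 (o = (17*(1 + 2*(-1)))*16 = (17*(1 - 2))*16 = (17*(-1))*16 = -17*16 = -272)
O(w, g) = -140 + 152*w
(o + O(103, -159)) + 15883 = (-272 + (-140 + 152*103)) + 15883 = (-272 + (-140 + 15656)) + 15883 = (-272 + 15516) + 15883 = 15244 + 15883 = 31127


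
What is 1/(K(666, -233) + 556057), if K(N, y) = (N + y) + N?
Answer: 1/557156 ≈ 1.7948e-6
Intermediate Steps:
K(N, y) = y + 2*N
1/(K(666, -233) + 556057) = 1/((-233 + 2*666) + 556057) = 1/((-233 + 1332) + 556057) = 1/(1099 + 556057) = 1/557156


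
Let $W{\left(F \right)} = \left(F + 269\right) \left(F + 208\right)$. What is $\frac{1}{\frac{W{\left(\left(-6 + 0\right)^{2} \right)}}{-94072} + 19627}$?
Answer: $\frac{23518}{461569181} \approx 5.0952 \cdot 10^{-5}$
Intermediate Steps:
$W{\left(F \right)} = \left(208 + F\right) \left(269 + F\right)$ ($W{\left(F \right)} = \left(269 + F\right) \left(208 + F\right) = \left(208 + F\right) \left(269 + F\right)$)
$\frac{1}{\frac{W{\left(\left(-6 + 0\right)^{2} \right)}}{-94072} + 19627} = \frac{1}{\frac{55952 + \left(\left(-6 + 0\right)^{2}\right)^{2} + 477 \left(-6 + 0\right)^{2}}{-94072} + 19627} = \frac{1}{\left(55952 + \left(\left(-6\right)^{2}\right)^{2} + 477 \left(-6\right)^{2}\right) \left(- \frac{1}{94072}\right) + 19627} = \frac{1}{\left(55952 + 36^{2} + 477 \cdot 36\right) \left(- \frac{1}{94072}\right) + 19627} = \frac{1}{\left(55952 + 1296 + 17172\right) \left(- \frac{1}{94072}\right) + 19627} = \frac{1}{74420 \left(- \frac{1}{94072}\right) + 19627} = \frac{1}{- \frac{18605}{23518} + 19627} = \frac{1}{\frac{461569181}{23518}} = \frac{23518}{461569181}$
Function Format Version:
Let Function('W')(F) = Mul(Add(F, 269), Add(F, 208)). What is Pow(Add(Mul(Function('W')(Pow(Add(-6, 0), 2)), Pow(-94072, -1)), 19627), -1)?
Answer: Rational(23518, 461569181) ≈ 5.0952e-5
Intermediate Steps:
Function('W')(F) = Mul(Add(208, F), Add(269, F)) (Function('W')(F) = Mul(Add(269, F), Add(208, F)) = Mul(Add(208, F), Add(269, F)))
Pow(Add(Mul(Function('W')(Pow(Add(-6, 0), 2)), Pow(-94072, -1)), 19627), -1) = Pow(Add(Mul(Add(55952, Pow(Pow(Add(-6, 0), 2), 2), Mul(477, Pow(Add(-6, 0), 2))), Pow(-94072, -1)), 19627), -1) = Pow(Add(Mul(Add(55952, Pow(Pow(-6, 2), 2), Mul(477, Pow(-6, 2))), Rational(-1, 94072)), 19627), -1) = Pow(Add(Mul(Add(55952, Pow(36, 2), Mul(477, 36)), Rational(-1, 94072)), 19627), -1) = Pow(Add(Mul(Add(55952, 1296, 17172), Rational(-1, 94072)), 19627), -1) = Pow(Add(Mul(74420, Rational(-1, 94072)), 19627), -1) = Pow(Add(Rational(-18605, 23518), 19627), -1) = Pow(Rational(461569181, 23518), -1) = Rational(23518, 461569181)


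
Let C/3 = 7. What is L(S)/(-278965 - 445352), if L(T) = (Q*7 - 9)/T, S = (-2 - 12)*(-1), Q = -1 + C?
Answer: -131/10140438 ≈ -1.2919e-5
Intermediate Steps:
C = 21 (C = 3*7 = 21)
Q = 20 (Q = -1 + 21 = 20)
S = 14 (S = -14*(-1) = 14)
L(T) = 131/T (L(T) = (20*7 - 9)/T = (140 - 9)/T = 131/T)
L(S)/(-278965 - 445352) = (131/14)/(-278965 - 445352) = (131*(1/14))/(-724317) = (131/14)*(-1/724317) = -131/10140438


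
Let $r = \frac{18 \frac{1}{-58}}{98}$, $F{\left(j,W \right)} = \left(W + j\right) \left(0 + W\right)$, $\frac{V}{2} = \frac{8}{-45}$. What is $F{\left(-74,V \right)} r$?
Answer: $- \frac{3824}{45675} \approx -0.083722$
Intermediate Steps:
$V = - \frac{16}{45}$ ($V = 2 \frac{8}{-45} = 2 \cdot 8 \left(- \frac{1}{45}\right) = 2 \left(- \frac{8}{45}\right) = - \frac{16}{45} \approx -0.35556$)
$F{\left(j,W \right)} = W \left(W + j\right)$ ($F{\left(j,W \right)} = \left(W + j\right) W = W \left(W + j\right)$)
$r = - \frac{9}{2842}$ ($r = 18 \left(- \frac{1}{58}\right) \frac{1}{98} = \left(- \frac{9}{29}\right) \frac{1}{98} = - \frac{9}{2842} \approx -0.0031668$)
$F{\left(-74,V \right)} r = - \frac{16 \left(- \frac{16}{45} - 74\right)}{45} \left(- \frac{9}{2842}\right) = \left(- \frac{16}{45}\right) \left(- \frac{3346}{45}\right) \left(- \frac{9}{2842}\right) = \frac{53536}{2025} \left(- \frac{9}{2842}\right) = - \frac{3824}{45675}$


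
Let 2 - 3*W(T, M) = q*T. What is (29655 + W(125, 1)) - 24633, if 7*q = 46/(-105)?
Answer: 2216146/441 ≈ 5025.3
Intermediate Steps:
q = -46/735 (q = (46/(-105))/7 = (46*(-1/105))/7 = (1/7)*(-46/105) = -46/735 ≈ -0.062585)
W(T, M) = 2/3 + 46*T/2205 (W(T, M) = 2/3 - (-46)*T/2205 = 2/3 + 46*T/2205)
(29655 + W(125, 1)) - 24633 = (29655 + (2/3 + (46/2205)*125)) - 24633 = (29655 + (2/3 + 1150/441)) - 24633 = (29655 + 1444/441) - 24633 = 13079299/441 - 24633 = 2216146/441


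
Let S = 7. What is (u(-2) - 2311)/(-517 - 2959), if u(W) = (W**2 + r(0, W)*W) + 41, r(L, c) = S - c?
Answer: 571/869 ≈ 0.65708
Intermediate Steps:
r(L, c) = 7 - c
u(W) = 41 + W**2 + W*(7 - W) (u(W) = (W**2 + (7 - W)*W) + 41 = (W**2 + W*(7 - W)) + 41 = 41 + W**2 + W*(7 - W))
(u(-2) - 2311)/(-517 - 2959) = ((41 + 7*(-2)) - 2311)/(-517 - 2959) = ((41 - 14) - 2311)/(-3476) = (27 - 2311)*(-1/3476) = -2284*(-1/3476) = 571/869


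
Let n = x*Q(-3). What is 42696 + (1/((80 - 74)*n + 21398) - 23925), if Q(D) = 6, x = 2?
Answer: 403013371/21470 ≈ 18771.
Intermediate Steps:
n = 12 (n = 2*6 = 12)
42696 + (1/((80 - 74)*n + 21398) - 23925) = 42696 + (1/((80 - 74)*12 + 21398) - 23925) = 42696 + (1/(6*12 + 21398) - 23925) = 42696 + (1/(72 + 21398) - 23925) = 42696 + (1/21470 - 23925) = 42696 - 513669749/21470 = 403013371/21470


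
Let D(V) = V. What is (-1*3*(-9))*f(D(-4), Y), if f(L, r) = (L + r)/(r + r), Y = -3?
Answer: 63/2 ≈ 31.500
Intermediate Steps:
f(L, r) = (L + r)/(2*r) (f(L, r) = (L + r)/((2*r)) = (L + r)*(1/(2*r)) = (L + r)/(2*r))
(-1*3*(-9))*f(D(-4), Y) = (-1*3*(-9))*((½)*(-4 - 3)/(-3)) = (-3*(-9))*((½)*(-⅓)*(-7)) = 27*(7/6) = 63/2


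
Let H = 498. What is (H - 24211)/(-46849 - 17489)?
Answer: 23713/64338 ≈ 0.36857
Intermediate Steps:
(H - 24211)/(-46849 - 17489) = (498 - 24211)/(-46849 - 17489) = -23713/(-64338) = -23713*(-1/64338) = 23713/64338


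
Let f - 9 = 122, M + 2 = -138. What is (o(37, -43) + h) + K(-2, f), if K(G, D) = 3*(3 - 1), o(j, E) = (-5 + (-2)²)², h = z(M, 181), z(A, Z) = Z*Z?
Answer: 32768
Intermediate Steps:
M = -140 (M = -2 - 138 = -140)
z(A, Z) = Z²
h = 32761 (h = 181² = 32761)
f = 131 (f = 9 + 122 = 131)
o(j, E) = 1 (o(j, E) = (-5 + 4)² = (-1)² = 1)
K(G, D) = 6 (K(G, D) = 3*2 = 6)
(o(37, -43) + h) + K(-2, f) = (1 + 32761) + 6 = 32762 + 6 = 32768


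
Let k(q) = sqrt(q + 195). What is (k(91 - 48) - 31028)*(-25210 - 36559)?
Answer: 1916568532 - 61769*sqrt(238) ≈ 1.9156e+9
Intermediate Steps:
k(q) = sqrt(195 + q)
(k(91 - 48) - 31028)*(-25210 - 36559) = (sqrt(195 + (91 - 48)) - 31028)*(-25210 - 36559) = (sqrt(195 + 43) - 31028)*(-61769) = (sqrt(238) - 31028)*(-61769) = (-31028 + sqrt(238))*(-61769) = 1916568532 - 61769*sqrt(238)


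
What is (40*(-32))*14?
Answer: -17920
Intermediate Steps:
(40*(-32))*14 = -1280*14 = -17920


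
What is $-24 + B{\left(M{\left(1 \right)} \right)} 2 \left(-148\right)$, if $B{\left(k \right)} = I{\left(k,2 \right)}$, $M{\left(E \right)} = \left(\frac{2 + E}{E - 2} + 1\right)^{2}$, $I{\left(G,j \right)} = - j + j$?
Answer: $-24$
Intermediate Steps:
$I{\left(G,j \right)} = 0$
$M{\left(E \right)} = \left(1 + \frac{2 + E}{-2 + E}\right)^{2}$ ($M{\left(E \right)} = \left(\frac{2 + E}{-2 + E} + 1\right)^{2} = \left(1 + \frac{2 + E}{-2 + E}\right)^{2}$)
$B{\left(k \right)} = 0$
$-24 + B{\left(M{\left(1 \right)} \right)} 2 \left(-148\right) = -24 + 0 \cdot 2 \left(-148\right) = -24 + 0 \left(-148\right) = -24 + 0 = -24$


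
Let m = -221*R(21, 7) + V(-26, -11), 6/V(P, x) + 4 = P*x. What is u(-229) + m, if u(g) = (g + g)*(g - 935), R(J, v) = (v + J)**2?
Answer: 16912857/47 ≈ 3.5985e+5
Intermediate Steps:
R(J, v) = (J + v)**2
V(P, x) = 6/(-4 + P*x)
u(g) = 2*g*(-935 + g) (u(g) = (2*g)*(-935 + g) = 2*g*(-935 + g))
m = -8143407/47 (m = -221*(21 + 7)**2 + 6/(-4 - 26*(-11)) = -221*28**2 + 6/(-4 + 286) = -221*784 + 6/282 = -173264 + 6*(1/282) = -173264 + 1/47 = -8143407/47 ≈ -1.7326e+5)
u(-229) + m = 2*(-229)*(-935 - 229) - 8143407/47 = 2*(-229)*(-1164) - 8143407/47 = 533112 - 8143407/47 = 16912857/47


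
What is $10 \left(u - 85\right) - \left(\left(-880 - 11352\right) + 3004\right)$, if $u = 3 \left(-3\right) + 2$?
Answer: $8308$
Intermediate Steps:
$u = -7$ ($u = -9 + 2 = -7$)
$10 \left(u - 85\right) - \left(\left(-880 - 11352\right) + 3004\right) = 10 \left(-7 - 85\right) - \left(\left(-880 - 11352\right) + 3004\right) = 10 \left(-92\right) - \left(-12232 + 3004\right) = -920 - -9228 = -920 + 9228 = 8308$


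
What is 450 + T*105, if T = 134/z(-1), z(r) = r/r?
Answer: 14520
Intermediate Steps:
z(r) = 1
T = 134 (T = 134/1 = 134*1 = 134)
450 + T*105 = 450 + 134*105 = 450 + 14070 = 14520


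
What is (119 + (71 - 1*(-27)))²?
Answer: 47089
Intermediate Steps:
(119 + (71 - 1*(-27)))² = (119 + (71 + 27))² = (119 + 98)² = 217² = 47089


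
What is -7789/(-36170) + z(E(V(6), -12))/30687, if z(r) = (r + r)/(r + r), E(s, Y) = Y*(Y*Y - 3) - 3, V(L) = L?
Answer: 239057213/1109948790 ≈ 0.21538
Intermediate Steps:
E(s, Y) = -3 + Y*(-3 + Y²) (E(s, Y) = Y*(Y² - 3) - 3 = Y*(-3 + Y²) - 3 = -3 + Y*(-3 + Y²))
z(r) = 1 (z(r) = (2*r)/((2*r)) = (2*r)*(1/(2*r)) = 1)
-7789/(-36170) + z(E(V(6), -12))/30687 = -7789/(-36170) + 1/30687 = -7789*(-1/36170) + 1*(1/30687) = 7789/36170 + 1/30687 = 239057213/1109948790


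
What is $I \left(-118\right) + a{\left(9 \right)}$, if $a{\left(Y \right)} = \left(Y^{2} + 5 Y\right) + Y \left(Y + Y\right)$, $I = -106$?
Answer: $12796$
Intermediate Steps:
$a{\left(Y \right)} = 3 Y^{2} + 5 Y$ ($a{\left(Y \right)} = \left(Y^{2} + 5 Y\right) + Y 2 Y = \left(Y^{2} + 5 Y\right) + 2 Y^{2} = 3 Y^{2} + 5 Y$)
$I \left(-118\right) + a{\left(9 \right)} = \left(-106\right) \left(-118\right) + 9 \left(5 + 3 \cdot 9\right) = 12508 + 9 \left(5 + 27\right) = 12508 + 9 \cdot 32 = 12508 + 288 = 12796$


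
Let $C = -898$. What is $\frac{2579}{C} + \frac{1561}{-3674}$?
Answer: $- \frac{2719256}{824813} \approx -3.2968$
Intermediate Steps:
$\frac{2579}{C} + \frac{1561}{-3674} = \frac{2579}{-898} + \frac{1561}{-3674} = 2579 \left(- \frac{1}{898}\right) + 1561 \left(- \frac{1}{3674}\right) = - \frac{2579}{898} - \frac{1561}{3674} = - \frac{2719256}{824813}$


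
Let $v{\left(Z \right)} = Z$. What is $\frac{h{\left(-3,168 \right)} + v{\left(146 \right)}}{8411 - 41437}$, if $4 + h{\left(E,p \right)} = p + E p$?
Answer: $\frac{97}{16513} \approx 0.0058742$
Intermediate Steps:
$h{\left(E,p \right)} = -4 + p + E p$ ($h{\left(E,p \right)} = -4 + \left(p + E p\right) = -4 + p + E p$)
$\frac{h{\left(-3,168 \right)} + v{\left(146 \right)}}{8411 - 41437} = \frac{\left(-4 + 168 - 504\right) + 146}{8411 - 41437} = \frac{\left(-4 + 168 - 504\right) + 146}{-33026} = \left(-340 + 146\right) \left(- \frac{1}{33026}\right) = \left(-194\right) \left(- \frac{1}{33026}\right) = \frac{97}{16513}$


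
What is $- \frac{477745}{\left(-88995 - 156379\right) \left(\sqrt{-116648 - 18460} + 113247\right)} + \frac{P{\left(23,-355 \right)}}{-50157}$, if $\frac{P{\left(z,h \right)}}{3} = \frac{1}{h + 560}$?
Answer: $\frac{6751335929304821}{399472534153469509830} - \frac{477745 i \sqrt{417}}{174829221968931} \approx 1.6901 \cdot 10^{-5} - 5.5802 \cdot 10^{-8} i$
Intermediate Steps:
$P{\left(z,h \right)} = \frac{3}{560 + h}$ ($P{\left(z,h \right)} = \frac{3}{h + 560} = \frac{3}{560 + h}$)
$- \frac{477745}{\left(-88995 - 156379\right) \left(\sqrt{-116648 - 18460} + 113247\right)} + \frac{P{\left(23,-355 \right)}}{-50157} = - \frac{477745}{\left(-88995 - 156379\right) \left(\sqrt{-116648 - 18460} + 113247\right)} + \frac{3 \frac{1}{560 - 355}}{-50157} = - \frac{477745}{\left(-245374\right) \left(\sqrt{-116648 - 18460} + 113247\right)} + \frac{3}{205} \left(- \frac{1}{50157}\right) = - \frac{477745}{\left(-245374\right) \left(\sqrt{-135108} + 113247\right)} + 3 \cdot \frac{1}{205} \left(- \frac{1}{50157}\right) = - \frac{477745}{\left(-245374\right) \left(18 i \sqrt{417} + 113247\right)} + \frac{3}{205} \left(- \frac{1}{50157}\right) = - \frac{477745}{\left(-245374\right) \left(113247 + 18 i \sqrt{417}\right)} - \frac{1}{3427395} = - \frac{477745}{-27787869378 - 4416732 i \sqrt{417}} - \frac{1}{3427395} = - \frac{1}{3427395} - \frac{477745}{-27787869378 - 4416732 i \sqrt{417}}$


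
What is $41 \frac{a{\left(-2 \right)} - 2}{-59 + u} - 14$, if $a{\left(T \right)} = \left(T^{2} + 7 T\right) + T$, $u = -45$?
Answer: $- \frac{441}{52} \approx -8.4808$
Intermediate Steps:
$a{\left(T \right)} = T^{2} + 8 T$
$41 \frac{a{\left(-2 \right)} - 2}{-59 + u} - 14 = 41 \frac{- 2 \left(8 - 2\right) - 2}{-59 - 45} - 14 = 41 \frac{\left(-2\right) 6 - 2}{-104} - 14 = 41 \left(-12 - 2\right) \left(- \frac{1}{104}\right) - 14 = 41 \left(\left(-14\right) \left(- \frac{1}{104}\right)\right) - 14 = 41 \cdot \frac{7}{52} - 14 = \frac{287}{52} - 14 = - \frac{441}{52}$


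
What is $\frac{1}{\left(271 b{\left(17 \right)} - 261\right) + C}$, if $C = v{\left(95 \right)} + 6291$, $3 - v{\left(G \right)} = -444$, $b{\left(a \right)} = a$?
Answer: $\frac{1}{11084} \approx 9.022 \cdot 10^{-5}$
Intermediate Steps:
$v{\left(G \right)} = 447$ ($v{\left(G \right)} = 3 - -444 = 3 + 444 = 447$)
$C = 6738$ ($C = 447 + 6291 = 6738$)
$\frac{1}{\left(271 b{\left(17 \right)} - 261\right) + C} = \frac{1}{\left(271 \cdot 17 - 261\right) + 6738} = \frac{1}{\left(4607 - 261\right) + 6738} = \frac{1}{4346 + 6738} = \frac{1}{11084}$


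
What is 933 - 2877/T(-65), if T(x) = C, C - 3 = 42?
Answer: 13036/15 ≈ 869.07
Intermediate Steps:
C = 45 (C = 3 + 42 = 45)
T(x) = 45
933 - 2877/T(-65) = 933 - 2877/45 = 933 - 1*959/15 = 933 - 959/15 = 13036/15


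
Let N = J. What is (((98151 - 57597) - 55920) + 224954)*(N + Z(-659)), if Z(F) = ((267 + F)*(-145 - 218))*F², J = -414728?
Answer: 12951707267887424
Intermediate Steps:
N = -414728
Z(F) = F²*(-96921 - 363*F) (Z(F) = ((267 + F)*(-363))*F² = (-96921 - 363*F)*F² = F²*(-96921 - 363*F))
(((98151 - 57597) - 55920) + 224954)*(N + Z(-659)) = (((98151 - 57597) - 55920) + 224954)*(-414728 + 363*(-659)²*(-267 - 1*(-659))) = ((40554 - 55920) + 224954)*(-414728 + 363*434281*(-267 + 659)) = (-15366 + 224954)*(-414728 + 363*434281*392) = 209588*(-414728 + 61796449176) = 209588*61796034448 = 12951707267887424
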